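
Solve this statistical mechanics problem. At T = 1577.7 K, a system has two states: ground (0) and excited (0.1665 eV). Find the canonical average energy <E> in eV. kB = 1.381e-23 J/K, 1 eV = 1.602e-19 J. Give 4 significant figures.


Step 1: beta*E = 0.1665*1.602e-19/(1.381e-23*1577.7) = 1.224
Step 2: exp(-beta*E) = 0.294
Step 3: <E> = 0.1665*0.294/(1+0.294) = 0.03783 eV

0.03783


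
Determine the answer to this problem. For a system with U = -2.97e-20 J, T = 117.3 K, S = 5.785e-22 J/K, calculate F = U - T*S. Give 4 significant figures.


Step 1: T*S = 117.3 * 5.785e-22 = 6.786e-20 J
Step 2: F = U - T*S = -2.97e-20 - 6.786e-20
Step 3: F = -9.756e-20 J

-9.756e-20


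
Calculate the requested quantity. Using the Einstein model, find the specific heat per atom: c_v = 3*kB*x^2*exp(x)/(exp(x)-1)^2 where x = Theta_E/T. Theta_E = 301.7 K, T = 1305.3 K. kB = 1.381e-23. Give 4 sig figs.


Step 1: x = Theta_E/T = 301.7/1305.3 = 0.2311
Step 2: x^2 = 0.05342
Step 3: exp(x) = 1.26
Step 4: c_v = 3*1.381e-23*0.05342*1.26/(1.26-1)^2 = 4.125e-23

4.125e-23


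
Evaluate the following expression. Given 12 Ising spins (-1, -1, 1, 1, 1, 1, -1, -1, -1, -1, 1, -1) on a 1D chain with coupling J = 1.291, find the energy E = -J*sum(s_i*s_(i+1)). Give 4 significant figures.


Step 1: Nearest-neighbor products: 1, -1, 1, 1, 1, -1, 1, 1, 1, -1, -1
Step 2: Sum of products = 3
Step 3: E = -1.291 * 3 = -3.873

-3.873


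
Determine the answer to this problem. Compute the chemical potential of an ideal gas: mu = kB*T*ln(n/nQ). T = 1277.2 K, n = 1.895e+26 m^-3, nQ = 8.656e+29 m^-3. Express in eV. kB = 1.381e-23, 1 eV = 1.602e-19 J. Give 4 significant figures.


Step 1: n/nQ = 1.895e+26/8.656e+29 = 0.0002189
Step 2: ln(n/nQ) = -8.427
Step 3: mu = kB*T*ln(n/nQ) = 1.764e-20*-8.427 = -1.486e-19 J
Step 4: Convert to eV: -1.486e-19/1.602e-19 = -0.9278 eV

-0.9278


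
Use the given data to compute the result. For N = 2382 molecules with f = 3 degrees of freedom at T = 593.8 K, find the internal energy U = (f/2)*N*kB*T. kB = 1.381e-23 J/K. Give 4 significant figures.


Step 1: f/2 = 3/2 = 1.5
Step 2: N*kB*T = 2382*1.381e-23*593.8 = 1.953e-17
Step 3: U = 1.5 * 1.953e-17 = 2.93e-17 J

2.93e-17


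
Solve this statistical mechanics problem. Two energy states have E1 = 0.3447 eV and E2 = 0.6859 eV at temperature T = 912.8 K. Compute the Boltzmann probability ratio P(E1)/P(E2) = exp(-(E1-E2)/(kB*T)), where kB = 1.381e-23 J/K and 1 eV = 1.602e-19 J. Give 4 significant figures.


Step 1: Compute energy difference dE = E1 - E2 = 0.3447 - 0.6859 = -0.3412 eV
Step 2: Convert to Joules: dE_J = -0.3412 * 1.602e-19 = -5.466e-20 J
Step 3: Compute exponent = -dE_J / (kB * T) = -(-5.466e-20) / (1.381e-23 * 912.8) = 4.336
Step 4: P(E1)/P(E2) = exp(4.336) = 76.41

76.41


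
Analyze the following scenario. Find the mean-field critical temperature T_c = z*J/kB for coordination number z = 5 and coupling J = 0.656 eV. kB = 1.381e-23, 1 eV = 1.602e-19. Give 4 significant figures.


Step 1: z*J = 5*0.656 = 3.28 eV
Step 2: Convert to Joules: 3.28*1.602e-19 = 5.255e-19 J
Step 3: T_c = 5.255e-19 / 1.381e-23 = 3.805e+04 K

3.805e+04


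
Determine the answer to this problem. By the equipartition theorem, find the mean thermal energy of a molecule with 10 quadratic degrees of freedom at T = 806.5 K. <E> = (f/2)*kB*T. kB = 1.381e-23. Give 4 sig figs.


Step 1: f/2 = 10/2 = 5
Step 2: kB*T = 1.381e-23 * 806.5 = 1.114e-20
Step 3: <E> = 5 * 1.114e-20 = 5.569e-20 J

5.569e-20


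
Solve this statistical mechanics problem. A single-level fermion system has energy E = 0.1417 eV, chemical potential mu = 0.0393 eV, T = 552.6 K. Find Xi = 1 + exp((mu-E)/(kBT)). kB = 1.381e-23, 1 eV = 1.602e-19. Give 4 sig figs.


Step 1: (mu - E) = 0.0393 - 0.1417 = -0.1024 eV
Step 2: x = (mu-E)*eV/(kB*T) = -0.1024*1.602e-19/(1.381e-23*552.6) = -2.15
Step 3: exp(x) = 0.1165
Step 4: Xi = 1 + 0.1165 = 1.117

1.117


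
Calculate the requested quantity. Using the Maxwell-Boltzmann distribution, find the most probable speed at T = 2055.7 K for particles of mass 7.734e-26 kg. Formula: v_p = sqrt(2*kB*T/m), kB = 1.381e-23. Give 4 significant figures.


Step 1: Numerator = 2*kB*T = 2*1.381e-23*2055.7 = 5.678e-20
Step 2: Ratio = 5.678e-20 / 7.734e-26 = 7.341e+05
Step 3: v_p = sqrt(7.341e+05) = 856.8 m/s

856.8


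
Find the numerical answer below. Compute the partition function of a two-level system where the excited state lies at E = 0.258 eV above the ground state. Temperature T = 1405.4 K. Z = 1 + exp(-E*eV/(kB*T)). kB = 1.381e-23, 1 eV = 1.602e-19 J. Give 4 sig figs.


Step 1: Compute beta*E = E*eV/(kB*T) = 0.258*1.602e-19/(1.381e-23*1405.4) = 2.13
Step 2: exp(-beta*E) = exp(-2.13) = 0.1189
Step 3: Z = 1 + 0.1189 = 1.119

1.119


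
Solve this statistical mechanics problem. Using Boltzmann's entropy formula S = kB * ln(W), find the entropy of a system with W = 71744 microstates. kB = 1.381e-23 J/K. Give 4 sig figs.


Step 1: ln(W) = ln(71744) = 11.18
Step 2: S = kB * ln(W) = 1.381e-23 * 11.18
Step 3: S = 1.544e-22 J/K

1.544e-22


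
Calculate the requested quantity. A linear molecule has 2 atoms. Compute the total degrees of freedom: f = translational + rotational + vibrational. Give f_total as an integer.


Step 1: Translational DOF = 3
Step 2: Rotational DOF (linear) = 2
Step 3: Vibrational DOF = 3*2 - 5 = 1
Step 4: Total = 3 + 2 + 1 = 6

6


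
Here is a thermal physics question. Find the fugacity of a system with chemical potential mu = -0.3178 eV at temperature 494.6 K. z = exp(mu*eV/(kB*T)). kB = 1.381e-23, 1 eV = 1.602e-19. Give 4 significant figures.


Step 1: Convert mu to Joules: -0.3178*1.602e-19 = -5.091e-20 J
Step 2: kB*T = 1.381e-23*494.6 = 6.83e-21 J
Step 3: mu/(kB*T) = -7.454
Step 4: z = exp(-7.454) = 0.0005793

0.0005793


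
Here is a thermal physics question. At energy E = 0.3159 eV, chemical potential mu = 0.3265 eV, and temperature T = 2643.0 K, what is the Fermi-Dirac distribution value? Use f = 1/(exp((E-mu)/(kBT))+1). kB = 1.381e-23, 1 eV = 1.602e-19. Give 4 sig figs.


Step 1: (E - mu) = 0.3159 - 0.3265 = -0.0106 eV
Step 2: Convert: (E-mu)*eV = -1.698e-21 J
Step 3: x = (E-mu)*eV/(kB*T) = -0.04652
Step 4: f = 1/(exp(-0.04652)+1) = 0.5116

0.5116


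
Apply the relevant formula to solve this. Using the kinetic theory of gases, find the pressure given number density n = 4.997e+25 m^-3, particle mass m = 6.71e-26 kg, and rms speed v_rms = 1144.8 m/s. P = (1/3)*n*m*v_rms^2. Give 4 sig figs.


Step 1: v_rms^2 = 1144.8^2 = 1.311e+06
Step 2: n*m = 4.997e+25*6.71e-26 = 3.353
Step 3: P = (1/3)*3.353*1.311e+06 = 1.465e+06 Pa

1.465e+06


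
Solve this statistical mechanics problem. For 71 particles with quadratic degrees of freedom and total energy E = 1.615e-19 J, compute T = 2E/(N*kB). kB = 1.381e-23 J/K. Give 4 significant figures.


Step 1: Numerator = 2*E = 2*1.615e-19 = 3.23e-19 J
Step 2: Denominator = N*kB = 71*1.381e-23 = 9.805e-22
Step 3: T = 3.23e-19 / 9.805e-22 = 329.4 K

329.4


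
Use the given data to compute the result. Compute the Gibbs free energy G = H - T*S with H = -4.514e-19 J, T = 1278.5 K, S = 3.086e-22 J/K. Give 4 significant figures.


Step 1: T*S = 1278.5 * 3.086e-22 = 3.945e-19 J
Step 2: G = H - T*S = -4.514e-19 - 3.945e-19
Step 3: G = -8.459e-19 J

-8.459e-19


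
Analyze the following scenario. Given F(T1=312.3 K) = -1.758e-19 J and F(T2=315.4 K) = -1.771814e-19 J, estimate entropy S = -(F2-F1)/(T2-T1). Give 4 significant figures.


Step 1: dF = F2 - F1 = -1.771814e-19 - (-1.758e-19) = -1.3814e-21 J
Step 2: dT = T2 - T1 = 315.4 - 312.3 = 3.1 K
Step 3: S = -dF/dT = -(-1.3814e-21)/3.1 = 4.456e-22 J/K

4.456e-22


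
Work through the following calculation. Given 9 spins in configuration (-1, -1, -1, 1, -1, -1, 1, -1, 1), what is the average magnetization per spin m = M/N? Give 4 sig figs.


Step 1: Count up spins (+1): 3, down spins (-1): 6
Step 2: Total magnetization M = 3 - 6 = -3
Step 3: m = M/N = -3/9 = -0.3333

-0.3333


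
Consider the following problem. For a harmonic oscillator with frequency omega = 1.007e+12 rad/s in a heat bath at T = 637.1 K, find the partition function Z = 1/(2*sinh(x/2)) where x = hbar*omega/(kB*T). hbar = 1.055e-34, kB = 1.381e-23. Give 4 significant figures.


Step 1: Compute x = hbar*omega/(kB*T) = 1.055e-34*1.007e+12/(1.381e-23*637.1) = 0.01207
Step 2: x/2 = 0.006037
Step 3: sinh(x/2) = 0.006037
Step 4: Z = 1/(2*0.006037) = 82.82

82.82


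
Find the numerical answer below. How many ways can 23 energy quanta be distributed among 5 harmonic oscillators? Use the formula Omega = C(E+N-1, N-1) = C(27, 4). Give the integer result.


Step 1: Use binomial coefficient C(27, 4)
Step 2: Numerator = 27! / 23!
Step 3: Denominator = 4!
Step 4: Omega = 17550

17550


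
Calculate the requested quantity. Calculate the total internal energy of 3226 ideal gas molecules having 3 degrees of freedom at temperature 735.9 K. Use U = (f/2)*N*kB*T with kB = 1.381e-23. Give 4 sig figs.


Step 1: f/2 = 3/2 = 1.5
Step 2: N*kB*T = 3226*1.381e-23*735.9 = 3.279e-17
Step 3: U = 1.5 * 3.279e-17 = 4.918e-17 J

4.918e-17


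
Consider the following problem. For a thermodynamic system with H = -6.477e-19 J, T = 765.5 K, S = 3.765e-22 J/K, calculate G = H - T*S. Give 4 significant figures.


Step 1: T*S = 765.5 * 3.765e-22 = 2.882e-19 J
Step 2: G = H - T*S = -6.477e-19 - 2.882e-19
Step 3: G = -9.359e-19 J

-9.359e-19


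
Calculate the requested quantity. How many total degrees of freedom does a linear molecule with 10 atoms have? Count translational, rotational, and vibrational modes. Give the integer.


Step 1: Translational DOF = 3
Step 2: Rotational DOF (linear) = 2
Step 3: Vibrational DOF = 3*10 - 5 = 25
Step 4: Total = 3 + 2 + 25 = 30

30


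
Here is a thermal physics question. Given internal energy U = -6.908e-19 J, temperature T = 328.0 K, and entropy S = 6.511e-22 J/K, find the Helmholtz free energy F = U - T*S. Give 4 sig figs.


Step 1: T*S = 328.0 * 6.511e-22 = 2.136e-19 J
Step 2: F = U - T*S = -6.908e-19 - 2.136e-19
Step 3: F = -9.044e-19 J

-9.044e-19


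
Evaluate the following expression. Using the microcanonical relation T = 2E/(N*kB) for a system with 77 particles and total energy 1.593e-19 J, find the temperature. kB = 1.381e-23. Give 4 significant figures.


Step 1: Numerator = 2*E = 2*1.593e-19 = 3.186e-19 J
Step 2: Denominator = N*kB = 77*1.381e-23 = 1.063e-21
Step 3: T = 3.186e-19 / 1.063e-21 = 299.6 K

299.6


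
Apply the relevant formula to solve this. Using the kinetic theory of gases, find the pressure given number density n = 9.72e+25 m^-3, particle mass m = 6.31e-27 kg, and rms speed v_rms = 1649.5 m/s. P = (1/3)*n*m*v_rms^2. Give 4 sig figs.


Step 1: v_rms^2 = 1649.5^2 = 2.721e+06
Step 2: n*m = 9.72e+25*6.31e-27 = 0.6133
Step 3: P = (1/3)*0.6133*2.721e+06 = 5.563e+05 Pa

5.563e+05


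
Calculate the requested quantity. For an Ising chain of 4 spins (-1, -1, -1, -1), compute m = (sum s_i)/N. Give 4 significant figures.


Step 1: Count up spins (+1): 0, down spins (-1): 4
Step 2: Total magnetization M = 0 - 4 = -4
Step 3: m = M/N = -4/4 = -1

-1


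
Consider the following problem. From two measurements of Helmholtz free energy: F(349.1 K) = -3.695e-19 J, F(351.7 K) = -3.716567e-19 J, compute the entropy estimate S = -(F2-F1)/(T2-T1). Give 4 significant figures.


Step 1: dF = F2 - F1 = -3.716567e-19 - (-3.695e-19) = -2.1567e-21 J
Step 2: dT = T2 - T1 = 351.7 - 349.1 = 2.6 K
Step 3: S = -dF/dT = -(-2.1567e-21)/2.6 = 8.295e-22 J/K

8.295e-22


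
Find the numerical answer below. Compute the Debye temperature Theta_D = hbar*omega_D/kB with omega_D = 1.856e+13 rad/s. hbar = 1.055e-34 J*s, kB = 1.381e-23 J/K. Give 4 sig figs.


Step 1: hbar*omega_D = 1.055e-34 * 1.856e+13 = 1.958e-21 J
Step 2: Theta_D = 1.958e-21 / 1.381e-23
Step 3: Theta_D = 141.8 K

141.8


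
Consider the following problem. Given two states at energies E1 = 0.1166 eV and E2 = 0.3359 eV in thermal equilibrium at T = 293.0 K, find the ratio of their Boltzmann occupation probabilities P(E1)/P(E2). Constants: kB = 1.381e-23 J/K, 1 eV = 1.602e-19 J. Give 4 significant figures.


Step 1: Compute energy difference dE = E1 - E2 = 0.1166 - 0.3359 = -0.2193 eV
Step 2: Convert to Joules: dE_J = -0.2193 * 1.602e-19 = -3.513e-20 J
Step 3: Compute exponent = -dE_J / (kB * T) = -(-3.513e-20) / (1.381e-23 * 293.0) = 8.682
Step 4: P(E1)/P(E2) = exp(8.682) = 5898

5898


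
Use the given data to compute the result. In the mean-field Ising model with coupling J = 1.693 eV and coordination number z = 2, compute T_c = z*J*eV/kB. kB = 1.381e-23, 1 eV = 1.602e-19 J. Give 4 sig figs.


Step 1: z*J = 2*1.693 = 3.386 eV
Step 2: Convert to Joules: 3.386*1.602e-19 = 5.424e-19 J
Step 3: T_c = 5.424e-19 / 1.381e-23 = 3.928e+04 K

3.928e+04


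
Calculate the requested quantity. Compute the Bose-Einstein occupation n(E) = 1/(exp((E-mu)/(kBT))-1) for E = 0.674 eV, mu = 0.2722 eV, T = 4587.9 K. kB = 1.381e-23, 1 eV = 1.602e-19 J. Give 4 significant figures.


Step 1: (E - mu) = 0.4018 eV
Step 2: x = (E-mu)*eV/(kB*T) = 0.4018*1.602e-19/(1.381e-23*4587.9) = 1.016
Step 3: exp(x) = 2.762
Step 4: n = 1/(exp(x)-1) = 0.5676

0.5676


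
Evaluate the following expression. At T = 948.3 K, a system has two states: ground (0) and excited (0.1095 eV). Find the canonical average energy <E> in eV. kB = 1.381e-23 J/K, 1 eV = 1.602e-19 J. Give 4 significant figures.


Step 1: beta*E = 0.1095*1.602e-19/(1.381e-23*948.3) = 1.339
Step 2: exp(-beta*E) = 0.262
Step 3: <E> = 0.1095*0.262/(1+0.262) = 0.02273 eV

0.02273


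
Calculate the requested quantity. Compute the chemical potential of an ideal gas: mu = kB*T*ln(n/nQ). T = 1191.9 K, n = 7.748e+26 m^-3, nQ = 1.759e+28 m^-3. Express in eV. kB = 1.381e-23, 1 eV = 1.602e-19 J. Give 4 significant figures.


Step 1: n/nQ = 7.748e+26/1.759e+28 = 0.04405
Step 2: ln(n/nQ) = -3.122
Step 3: mu = kB*T*ln(n/nQ) = 1.646e-20*-3.122 = -5.14e-20 J
Step 4: Convert to eV: -5.14e-20/1.602e-19 = -0.3208 eV

-0.3208


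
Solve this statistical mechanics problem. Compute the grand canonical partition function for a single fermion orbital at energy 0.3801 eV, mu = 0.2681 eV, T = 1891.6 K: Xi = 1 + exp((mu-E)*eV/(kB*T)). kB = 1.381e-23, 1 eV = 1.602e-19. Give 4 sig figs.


Step 1: (mu - E) = 0.2681 - 0.3801 = -0.112 eV
Step 2: x = (mu-E)*eV/(kB*T) = -0.112*1.602e-19/(1.381e-23*1891.6) = -0.6868
Step 3: exp(x) = 0.5032
Step 4: Xi = 1 + 0.5032 = 1.503

1.503


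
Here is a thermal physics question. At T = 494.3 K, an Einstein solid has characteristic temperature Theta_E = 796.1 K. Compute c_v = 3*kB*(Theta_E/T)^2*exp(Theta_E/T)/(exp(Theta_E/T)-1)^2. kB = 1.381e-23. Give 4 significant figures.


Step 1: x = Theta_E/T = 796.1/494.3 = 1.611
Step 2: x^2 = 2.594
Step 3: exp(x) = 5.006
Step 4: c_v = 3*1.381e-23*2.594*5.006/(5.006-1)^2 = 3.353e-23

3.353e-23


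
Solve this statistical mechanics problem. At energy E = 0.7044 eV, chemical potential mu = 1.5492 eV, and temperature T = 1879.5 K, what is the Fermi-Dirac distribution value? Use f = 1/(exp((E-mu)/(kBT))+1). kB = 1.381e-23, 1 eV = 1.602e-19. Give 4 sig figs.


Step 1: (E - mu) = 0.7044 - 1.5492 = -0.8448 eV
Step 2: Convert: (E-mu)*eV = -1.353e-19 J
Step 3: x = (E-mu)*eV/(kB*T) = -5.214
Step 4: f = 1/(exp(-5.214)+1) = 0.9946

0.9946


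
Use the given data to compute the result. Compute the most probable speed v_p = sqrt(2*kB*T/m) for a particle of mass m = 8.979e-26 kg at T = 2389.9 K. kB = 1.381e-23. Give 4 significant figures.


Step 1: Numerator = 2*kB*T = 2*1.381e-23*2389.9 = 6.601e-20
Step 2: Ratio = 6.601e-20 / 8.979e-26 = 7.351e+05
Step 3: v_p = sqrt(7.351e+05) = 857.4 m/s

857.4


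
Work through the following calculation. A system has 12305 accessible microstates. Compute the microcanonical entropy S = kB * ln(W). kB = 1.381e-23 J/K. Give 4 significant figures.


Step 1: ln(W) = ln(12305) = 9.418
Step 2: S = kB * ln(W) = 1.381e-23 * 9.418
Step 3: S = 1.301e-22 J/K

1.301e-22


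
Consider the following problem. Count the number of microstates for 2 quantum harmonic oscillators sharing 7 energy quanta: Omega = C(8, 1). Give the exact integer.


Step 1: Use binomial coefficient C(8, 1)
Step 2: Numerator = 8! / 7!
Step 3: Denominator = 1!
Step 4: Omega = 8

8


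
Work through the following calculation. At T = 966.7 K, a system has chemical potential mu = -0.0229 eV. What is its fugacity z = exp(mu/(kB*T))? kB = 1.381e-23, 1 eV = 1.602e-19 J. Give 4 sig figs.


Step 1: Convert mu to Joules: -0.0229*1.602e-19 = -3.669e-21 J
Step 2: kB*T = 1.381e-23*966.7 = 1.335e-20 J
Step 3: mu/(kB*T) = -0.2748
Step 4: z = exp(-0.2748) = 0.7597

0.7597


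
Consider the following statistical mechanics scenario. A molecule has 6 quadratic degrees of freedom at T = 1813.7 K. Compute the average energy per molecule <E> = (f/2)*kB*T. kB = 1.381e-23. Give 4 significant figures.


Step 1: f/2 = 6/2 = 3
Step 2: kB*T = 1.381e-23 * 1813.7 = 2.505e-20
Step 3: <E> = 3 * 2.505e-20 = 7.514e-20 J

7.514e-20


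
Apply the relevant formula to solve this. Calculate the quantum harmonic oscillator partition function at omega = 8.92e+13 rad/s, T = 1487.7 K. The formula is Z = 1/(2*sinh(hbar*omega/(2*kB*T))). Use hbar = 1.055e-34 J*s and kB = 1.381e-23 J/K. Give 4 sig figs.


Step 1: Compute x = hbar*omega/(kB*T) = 1.055e-34*8.92e+13/(1.381e-23*1487.7) = 0.458
Step 2: x/2 = 0.229
Step 3: sinh(x/2) = 0.231
Step 4: Z = 1/(2*0.231) = 2.164

2.164


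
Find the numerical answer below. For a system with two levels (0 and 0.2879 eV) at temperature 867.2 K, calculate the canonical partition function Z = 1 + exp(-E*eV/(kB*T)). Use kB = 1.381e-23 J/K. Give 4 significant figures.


Step 1: Compute beta*E = E*eV/(kB*T) = 0.2879*1.602e-19/(1.381e-23*867.2) = 3.851
Step 2: exp(-beta*E) = exp(-3.851) = 0.02126
Step 3: Z = 1 + 0.02126 = 1.021

1.021


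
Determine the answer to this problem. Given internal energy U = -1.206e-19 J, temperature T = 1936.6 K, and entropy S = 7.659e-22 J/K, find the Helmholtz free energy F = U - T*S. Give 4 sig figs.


Step 1: T*S = 1936.6 * 7.659e-22 = 1.483e-18 J
Step 2: F = U - T*S = -1.206e-19 - 1.483e-18
Step 3: F = -1.604e-18 J

-1.604e-18


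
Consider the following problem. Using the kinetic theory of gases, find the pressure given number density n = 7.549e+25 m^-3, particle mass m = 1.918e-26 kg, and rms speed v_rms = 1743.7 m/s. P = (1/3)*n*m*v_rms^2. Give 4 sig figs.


Step 1: v_rms^2 = 1743.7^2 = 3.04e+06
Step 2: n*m = 7.549e+25*1.918e-26 = 1.448
Step 3: P = (1/3)*1.448*3.04e+06 = 1.467e+06 Pa

1.467e+06


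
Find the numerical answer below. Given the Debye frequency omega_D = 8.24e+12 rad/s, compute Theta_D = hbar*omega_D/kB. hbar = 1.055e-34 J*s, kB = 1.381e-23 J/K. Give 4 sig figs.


Step 1: hbar*omega_D = 1.055e-34 * 8.24e+12 = 8.693e-22 J
Step 2: Theta_D = 8.693e-22 / 1.381e-23
Step 3: Theta_D = 62.95 K

62.95


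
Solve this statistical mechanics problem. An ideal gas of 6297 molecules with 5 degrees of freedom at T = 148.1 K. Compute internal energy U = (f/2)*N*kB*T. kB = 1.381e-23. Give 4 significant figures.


Step 1: f/2 = 5/2 = 2.5
Step 2: N*kB*T = 6297*1.381e-23*148.1 = 1.288e-17
Step 3: U = 2.5 * 1.288e-17 = 3.22e-17 J

3.22e-17


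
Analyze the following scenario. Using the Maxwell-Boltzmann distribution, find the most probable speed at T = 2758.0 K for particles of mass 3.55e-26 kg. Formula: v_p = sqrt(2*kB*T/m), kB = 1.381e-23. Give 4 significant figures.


Step 1: Numerator = 2*kB*T = 2*1.381e-23*2758.0 = 7.618e-20
Step 2: Ratio = 7.618e-20 / 3.55e-26 = 2.146e+06
Step 3: v_p = sqrt(2.146e+06) = 1465 m/s

1465


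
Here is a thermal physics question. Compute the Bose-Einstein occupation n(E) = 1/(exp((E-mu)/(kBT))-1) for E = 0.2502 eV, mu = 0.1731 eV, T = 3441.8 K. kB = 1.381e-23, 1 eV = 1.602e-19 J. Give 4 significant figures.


Step 1: (E - mu) = 0.0771 eV
Step 2: x = (E-mu)*eV/(kB*T) = 0.0771*1.602e-19/(1.381e-23*3441.8) = 0.2599
Step 3: exp(x) = 1.297
Step 4: n = 1/(exp(x)-1) = 3.37

3.37


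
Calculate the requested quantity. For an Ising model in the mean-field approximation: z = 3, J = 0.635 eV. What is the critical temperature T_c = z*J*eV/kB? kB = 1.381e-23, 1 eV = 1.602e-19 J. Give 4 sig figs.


Step 1: z*J = 3*0.635 = 1.905 eV
Step 2: Convert to Joules: 1.905*1.602e-19 = 3.052e-19 J
Step 3: T_c = 3.052e-19 / 1.381e-23 = 2.21e+04 K

2.21e+04


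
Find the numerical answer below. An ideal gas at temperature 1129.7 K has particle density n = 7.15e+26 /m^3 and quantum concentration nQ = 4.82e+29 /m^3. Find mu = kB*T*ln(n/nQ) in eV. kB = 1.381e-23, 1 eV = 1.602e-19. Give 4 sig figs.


Step 1: n/nQ = 7.15e+26/4.82e+29 = 0.001483
Step 2: ln(n/nQ) = -6.513
Step 3: mu = kB*T*ln(n/nQ) = 1.56e-20*-6.513 = -1.016e-19 J
Step 4: Convert to eV: -1.016e-19/1.602e-19 = -0.6343 eV

-0.6343


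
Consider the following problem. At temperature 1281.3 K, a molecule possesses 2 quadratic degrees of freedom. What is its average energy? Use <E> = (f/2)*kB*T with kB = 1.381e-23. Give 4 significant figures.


Step 1: f/2 = 2/2 = 1
Step 2: kB*T = 1.381e-23 * 1281.3 = 1.769e-20
Step 3: <E> = 1 * 1.769e-20 = 1.769e-20 J

1.769e-20


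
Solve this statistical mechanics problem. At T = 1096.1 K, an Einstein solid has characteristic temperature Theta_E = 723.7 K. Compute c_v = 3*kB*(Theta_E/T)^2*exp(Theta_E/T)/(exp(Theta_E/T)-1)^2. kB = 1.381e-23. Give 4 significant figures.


Step 1: x = Theta_E/T = 723.7/1096.1 = 0.6602
Step 2: x^2 = 0.4359
Step 3: exp(x) = 1.935
Step 4: c_v = 3*1.381e-23*0.4359*1.935/(1.935-1)^2 = 3.996e-23

3.996e-23


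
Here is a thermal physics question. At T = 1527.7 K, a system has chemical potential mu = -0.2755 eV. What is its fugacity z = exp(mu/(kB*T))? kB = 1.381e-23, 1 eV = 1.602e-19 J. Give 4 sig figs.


Step 1: Convert mu to Joules: -0.2755*1.602e-19 = -4.414e-20 J
Step 2: kB*T = 1.381e-23*1527.7 = 2.11e-20 J
Step 3: mu/(kB*T) = -2.092
Step 4: z = exp(-2.092) = 0.1234

0.1234


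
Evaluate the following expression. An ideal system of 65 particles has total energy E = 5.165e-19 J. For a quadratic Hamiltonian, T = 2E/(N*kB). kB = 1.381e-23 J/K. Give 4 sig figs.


Step 1: Numerator = 2*E = 2*5.165e-19 = 1.033e-18 J
Step 2: Denominator = N*kB = 65*1.381e-23 = 8.977e-22
Step 3: T = 1.033e-18 / 8.977e-22 = 1151 K

1151


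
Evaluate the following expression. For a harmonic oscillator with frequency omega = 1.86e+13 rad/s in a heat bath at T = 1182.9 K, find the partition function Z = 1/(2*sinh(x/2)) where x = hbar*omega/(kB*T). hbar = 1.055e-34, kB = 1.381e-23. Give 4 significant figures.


Step 1: Compute x = hbar*omega/(kB*T) = 1.055e-34*1.86e+13/(1.381e-23*1182.9) = 0.1201
Step 2: x/2 = 0.06006
Step 3: sinh(x/2) = 0.0601
Step 4: Z = 1/(2*0.0601) = 8.32

8.32


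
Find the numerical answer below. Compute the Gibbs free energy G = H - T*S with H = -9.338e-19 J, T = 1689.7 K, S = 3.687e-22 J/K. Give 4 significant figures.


Step 1: T*S = 1689.7 * 3.687e-22 = 6.23e-19 J
Step 2: G = H - T*S = -9.338e-19 - 6.23e-19
Step 3: G = -1.557e-18 J

-1.557e-18


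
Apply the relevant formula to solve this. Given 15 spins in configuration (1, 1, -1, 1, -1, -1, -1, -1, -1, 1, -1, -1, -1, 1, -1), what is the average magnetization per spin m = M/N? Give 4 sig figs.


Step 1: Count up spins (+1): 5, down spins (-1): 10
Step 2: Total magnetization M = 5 - 10 = -5
Step 3: m = M/N = -5/15 = -0.3333

-0.3333


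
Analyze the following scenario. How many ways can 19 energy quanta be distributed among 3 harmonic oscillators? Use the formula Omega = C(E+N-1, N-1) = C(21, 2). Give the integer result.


Step 1: Use binomial coefficient C(21, 2)
Step 2: Numerator = 21! / 19!
Step 3: Denominator = 2!
Step 4: Omega = 210

210


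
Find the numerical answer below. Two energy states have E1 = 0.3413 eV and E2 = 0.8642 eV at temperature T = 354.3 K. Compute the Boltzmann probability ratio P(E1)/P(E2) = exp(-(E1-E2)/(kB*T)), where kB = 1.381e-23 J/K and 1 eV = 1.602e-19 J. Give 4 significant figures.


Step 1: Compute energy difference dE = E1 - E2 = 0.3413 - 0.8642 = -0.5229 eV
Step 2: Convert to Joules: dE_J = -0.5229 * 1.602e-19 = -8.377e-20 J
Step 3: Compute exponent = -dE_J / (kB * T) = -(-8.377e-20) / (1.381e-23 * 354.3) = 17.12
Step 4: P(E1)/P(E2) = exp(17.12) = 2.725e+07

2.725e+07


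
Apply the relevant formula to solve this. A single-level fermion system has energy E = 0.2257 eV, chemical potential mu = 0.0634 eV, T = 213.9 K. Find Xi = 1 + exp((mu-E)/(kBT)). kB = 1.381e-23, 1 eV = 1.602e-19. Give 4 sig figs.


Step 1: (mu - E) = 0.0634 - 0.2257 = -0.1623 eV
Step 2: x = (mu-E)*eV/(kB*T) = -0.1623*1.602e-19/(1.381e-23*213.9) = -8.802
Step 3: exp(x) = 0.0001504
Step 4: Xi = 1 + 0.0001504 = 1

1


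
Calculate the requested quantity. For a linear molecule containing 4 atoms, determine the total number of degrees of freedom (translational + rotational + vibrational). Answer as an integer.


Step 1: Translational DOF = 3
Step 2: Rotational DOF (linear) = 2
Step 3: Vibrational DOF = 3*4 - 5 = 7
Step 4: Total = 3 + 2 + 7 = 12

12


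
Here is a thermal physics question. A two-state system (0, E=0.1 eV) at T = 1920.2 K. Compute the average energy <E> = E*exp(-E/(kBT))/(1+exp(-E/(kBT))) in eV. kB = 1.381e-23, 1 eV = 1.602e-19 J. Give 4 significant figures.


Step 1: beta*E = 0.1*1.602e-19/(1.381e-23*1920.2) = 0.6041
Step 2: exp(-beta*E) = 0.5466
Step 3: <E> = 0.1*0.5466/(1+0.5466) = 0.03534 eV

0.03534


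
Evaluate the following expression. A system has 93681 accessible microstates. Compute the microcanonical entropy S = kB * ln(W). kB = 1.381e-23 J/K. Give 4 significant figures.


Step 1: ln(W) = ln(93681) = 11.45
Step 2: S = kB * ln(W) = 1.381e-23 * 11.45
Step 3: S = 1.581e-22 J/K

1.581e-22


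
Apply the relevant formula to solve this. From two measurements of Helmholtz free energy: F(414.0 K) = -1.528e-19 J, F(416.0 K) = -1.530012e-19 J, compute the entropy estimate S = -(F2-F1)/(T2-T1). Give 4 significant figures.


Step 1: dF = F2 - F1 = -1.530012e-19 - (-1.528e-19) = -2.012e-22 J
Step 2: dT = T2 - T1 = 416.0 - 414.0 = 2 K
Step 3: S = -dF/dT = -(-2.012e-22)/2 = 1.006e-22 J/K

1.006e-22


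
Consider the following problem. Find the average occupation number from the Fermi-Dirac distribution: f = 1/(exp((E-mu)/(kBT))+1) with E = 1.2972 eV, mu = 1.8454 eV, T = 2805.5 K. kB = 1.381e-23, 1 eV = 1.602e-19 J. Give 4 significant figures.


Step 1: (E - mu) = 1.2972 - 1.8454 = -0.5482 eV
Step 2: Convert: (E-mu)*eV = -8.782e-20 J
Step 3: x = (E-mu)*eV/(kB*T) = -2.267
Step 4: f = 1/(exp(-2.267)+1) = 0.9061

0.9061


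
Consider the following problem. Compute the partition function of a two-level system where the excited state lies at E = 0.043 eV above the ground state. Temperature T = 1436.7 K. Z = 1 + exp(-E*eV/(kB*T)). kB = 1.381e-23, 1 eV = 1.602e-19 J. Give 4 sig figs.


Step 1: Compute beta*E = E*eV/(kB*T) = 0.043*1.602e-19/(1.381e-23*1436.7) = 0.3472
Step 2: exp(-beta*E) = exp(-0.3472) = 0.7067
Step 3: Z = 1 + 0.7067 = 1.707

1.707


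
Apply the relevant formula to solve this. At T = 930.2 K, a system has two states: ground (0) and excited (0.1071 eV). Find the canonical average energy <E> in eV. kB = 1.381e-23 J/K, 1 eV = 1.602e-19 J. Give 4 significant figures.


Step 1: beta*E = 0.1071*1.602e-19/(1.381e-23*930.2) = 1.336
Step 2: exp(-beta*E) = 0.263
Step 3: <E> = 0.1071*0.263/(1+0.263) = 0.0223 eV

0.0223


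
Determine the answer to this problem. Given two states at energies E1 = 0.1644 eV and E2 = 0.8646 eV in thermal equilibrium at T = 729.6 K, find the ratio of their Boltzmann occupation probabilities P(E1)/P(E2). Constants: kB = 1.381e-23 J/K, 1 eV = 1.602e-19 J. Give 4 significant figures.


Step 1: Compute energy difference dE = E1 - E2 = 0.1644 - 0.8646 = -0.7002 eV
Step 2: Convert to Joules: dE_J = -0.7002 * 1.602e-19 = -1.122e-19 J
Step 3: Compute exponent = -dE_J / (kB * T) = -(-1.122e-19) / (1.381e-23 * 729.6) = 11.13
Step 4: P(E1)/P(E2) = exp(11.13) = 6.838e+04

6.838e+04


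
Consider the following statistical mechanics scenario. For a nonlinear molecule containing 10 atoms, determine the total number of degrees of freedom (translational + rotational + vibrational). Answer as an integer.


Step 1: Translational DOF = 3
Step 2: Rotational DOF (nonlinear) = 3
Step 3: Vibrational DOF = 3*10 - 6 = 24
Step 4: Total = 3 + 3 + 24 = 30

30


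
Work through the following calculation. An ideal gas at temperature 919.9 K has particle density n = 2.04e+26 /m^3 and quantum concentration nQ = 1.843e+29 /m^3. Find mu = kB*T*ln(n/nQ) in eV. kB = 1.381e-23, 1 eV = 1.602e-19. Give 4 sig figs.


Step 1: n/nQ = 2.04e+26/1.843e+29 = 0.001107
Step 2: ln(n/nQ) = -6.806
Step 3: mu = kB*T*ln(n/nQ) = 1.27e-20*-6.806 = -8.646e-20 J
Step 4: Convert to eV: -8.646e-20/1.602e-19 = -0.5397 eV

-0.5397


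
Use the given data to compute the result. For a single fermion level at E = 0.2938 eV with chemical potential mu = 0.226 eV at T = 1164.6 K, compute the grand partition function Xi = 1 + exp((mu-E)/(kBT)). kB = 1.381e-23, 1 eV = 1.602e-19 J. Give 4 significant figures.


Step 1: (mu - E) = 0.226 - 0.2938 = -0.0678 eV
Step 2: x = (mu-E)*eV/(kB*T) = -0.0678*1.602e-19/(1.381e-23*1164.6) = -0.6753
Step 3: exp(x) = 0.509
Step 4: Xi = 1 + 0.509 = 1.509

1.509


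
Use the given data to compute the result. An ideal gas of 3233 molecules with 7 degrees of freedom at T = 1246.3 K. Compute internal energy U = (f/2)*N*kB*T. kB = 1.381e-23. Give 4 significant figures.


Step 1: f/2 = 7/2 = 3.5
Step 2: N*kB*T = 3233*1.381e-23*1246.3 = 5.564e-17
Step 3: U = 3.5 * 5.564e-17 = 1.948e-16 J

1.948e-16


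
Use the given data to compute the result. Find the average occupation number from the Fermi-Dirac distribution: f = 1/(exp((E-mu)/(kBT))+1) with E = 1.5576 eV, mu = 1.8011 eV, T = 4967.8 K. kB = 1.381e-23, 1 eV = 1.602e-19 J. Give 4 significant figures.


Step 1: (E - mu) = 1.5576 - 1.8011 = -0.2435 eV
Step 2: Convert: (E-mu)*eV = -3.901e-20 J
Step 3: x = (E-mu)*eV/(kB*T) = -0.5686
Step 4: f = 1/(exp(-0.5686)+1) = 0.6384

0.6384


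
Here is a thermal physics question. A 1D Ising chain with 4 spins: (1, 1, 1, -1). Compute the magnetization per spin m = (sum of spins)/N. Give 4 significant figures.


Step 1: Count up spins (+1): 3, down spins (-1): 1
Step 2: Total magnetization M = 3 - 1 = 2
Step 3: m = M/N = 2/4 = 0.5

0.5


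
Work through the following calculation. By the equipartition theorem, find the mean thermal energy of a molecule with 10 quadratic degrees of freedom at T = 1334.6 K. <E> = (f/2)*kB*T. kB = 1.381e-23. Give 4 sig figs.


Step 1: f/2 = 10/2 = 5
Step 2: kB*T = 1.381e-23 * 1334.6 = 1.843e-20
Step 3: <E> = 5 * 1.843e-20 = 9.215e-20 J

9.215e-20


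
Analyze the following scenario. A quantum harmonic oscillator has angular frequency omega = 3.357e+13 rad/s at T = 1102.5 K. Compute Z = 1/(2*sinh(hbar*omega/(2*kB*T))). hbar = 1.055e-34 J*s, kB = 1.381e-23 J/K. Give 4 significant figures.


Step 1: Compute x = hbar*omega/(kB*T) = 1.055e-34*3.357e+13/(1.381e-23*1102.5) = 0.2326
Step 2: x/2 = 0.1163
Step 3: sinh(x/2) = 0.1166
Step 4: Z = 1/(2*0.1166) = 4.289

4.289


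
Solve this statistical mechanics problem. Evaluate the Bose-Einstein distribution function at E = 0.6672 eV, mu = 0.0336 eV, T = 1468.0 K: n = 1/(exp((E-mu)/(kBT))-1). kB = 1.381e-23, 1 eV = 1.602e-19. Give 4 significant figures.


Step 1: (E - mu) = 0.6336 eV
Step 2: x = (E-mu)*eV/(kB*T) = 0.6336*1.602e-19/(1.381e-23*1468.0) = 5.007
Step 3: exp(x) = 149.4
Step 4: n = 1/(exp(x)-1) = 0.006738

0.006738


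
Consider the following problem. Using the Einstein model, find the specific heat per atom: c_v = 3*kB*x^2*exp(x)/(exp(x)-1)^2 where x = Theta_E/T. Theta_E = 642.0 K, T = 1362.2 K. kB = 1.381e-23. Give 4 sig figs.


Step 1: x = Theta_E/T = 642.0/1362.2 = 0.4713
Step 2: x^2 = 0.2221
Step 3: exp(x) = 1.602
Step 4: c_v = 3*1.381e-23*0.2221*1.602/(1.602-1)^2 = 4.067e-23

4.067e-23


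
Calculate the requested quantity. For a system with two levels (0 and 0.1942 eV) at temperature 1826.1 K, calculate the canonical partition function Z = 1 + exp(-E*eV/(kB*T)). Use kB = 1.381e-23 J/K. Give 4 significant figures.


Step 1: Compute beta*E = E*eV/(kB*T) = 0.1942*1.602e-19/(1.381e-23*1826.1) = 1.234
Step 2: exp(-beta*E) = exp(-1.234) = 0.2912
Step 3: Z = 1 + 0.2912 = 1.291

1.291


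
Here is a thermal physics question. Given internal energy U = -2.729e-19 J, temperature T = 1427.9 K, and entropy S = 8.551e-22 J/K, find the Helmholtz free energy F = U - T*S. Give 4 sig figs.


Step 1: T*S = 1427.9 * 8.551e-22 = 1.221e-18 J
Step 2: F = U - T*S = -2.729e-19 - 1.221e-18
Step 3: F = -1.494e-18 J

-1.494e-18


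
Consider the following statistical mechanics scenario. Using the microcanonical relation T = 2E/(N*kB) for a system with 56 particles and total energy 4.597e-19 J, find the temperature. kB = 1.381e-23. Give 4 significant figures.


Step 1: Numerator = 2*E = 2*4.597e-19 = 9.194e-19 J
Step 2: Denominator = N*kB = 56*1.381e-23 = 7.734e-22
Step 3: T = 9.194e-19 / 7.734e-22 = 1189 K

1189


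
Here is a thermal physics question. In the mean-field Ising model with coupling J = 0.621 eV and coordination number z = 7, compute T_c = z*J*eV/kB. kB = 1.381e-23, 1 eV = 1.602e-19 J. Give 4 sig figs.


Step 1: z*J = 7*0.621 = 4.347 eV
Step 2: Convert to Joules: 4.347*1.602e-19 = 6.964e-19 J
Step 3: T_c = 6.964e-19 / 1.381e-23 = 5.043e+04 K

5.043e+04


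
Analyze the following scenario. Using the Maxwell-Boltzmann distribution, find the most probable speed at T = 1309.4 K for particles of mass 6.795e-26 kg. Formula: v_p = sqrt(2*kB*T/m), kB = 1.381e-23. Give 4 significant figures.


Step 1: Numerator = 2*kB*T = 2*1.381e-23*1309.4 = 3.617e-20
Step 2: Ratio = 3.617e-20 / 6.795e-26 = 5.322e+05
Step 3: v_p = sqrt(5.322e+05) = 729.5 m/s

729.5


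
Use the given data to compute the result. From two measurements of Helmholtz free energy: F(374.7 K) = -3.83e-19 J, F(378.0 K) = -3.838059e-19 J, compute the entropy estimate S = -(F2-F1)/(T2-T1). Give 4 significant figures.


Step 1: dF = F2 - F1 = -3.838059e-19 - (-3.83e-19) = -8.059e-22 J
Step 2: dT = T2 - T1 = 378.0 - 374.7 = 3.3 K
Step 3: S = -dF/dT = -(-8.059e-22)/3.3 = 2.442e-22 J/K

2.442e-22


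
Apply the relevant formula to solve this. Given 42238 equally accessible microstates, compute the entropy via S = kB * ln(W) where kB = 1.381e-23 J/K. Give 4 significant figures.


Step 1: ln(W) = ln(42238) = 10.65
Step 2: S = kB * ln(W) = 1.381e-23 * 10.65
Step 3: S = 1.471e-22 J/K

1.471e-22


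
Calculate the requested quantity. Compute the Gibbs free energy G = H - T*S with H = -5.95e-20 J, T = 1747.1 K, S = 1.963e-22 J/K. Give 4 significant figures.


Step 1: T*S = 1747.1 * 1.963e-22 = 3.43e-19 J
Step 2: G = H - T*S = -5.95e-20 - 3.43e-19
Step 3: G = -4.025e-19 J

-4.025e-19


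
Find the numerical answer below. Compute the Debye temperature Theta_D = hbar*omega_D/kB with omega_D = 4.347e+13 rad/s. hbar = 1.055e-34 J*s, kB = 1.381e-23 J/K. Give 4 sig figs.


Step 1: hbar*omega_D = 1.055e-34 * 4.347e+13 = 4.586e-21 J
Step 2: Theta_D = 4.586e-21 / 1.381e-23
Step 3: Theta_D = 332.1 K

332.1


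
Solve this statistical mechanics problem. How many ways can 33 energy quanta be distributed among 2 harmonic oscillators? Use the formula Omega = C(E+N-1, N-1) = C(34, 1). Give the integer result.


Step 1: Use binomial coefficient C(34, 1)
Step 2: Numerator = 34! / 33!
Step 3: Denominator = 1!
Step 4: Omega = 34

34


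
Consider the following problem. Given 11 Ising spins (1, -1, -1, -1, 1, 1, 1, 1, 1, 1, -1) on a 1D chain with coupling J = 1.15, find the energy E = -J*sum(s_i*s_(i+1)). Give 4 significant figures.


Step 1: Nearest-neighbor products: -1, 1, 1, -1, 1, 1, 1, 1, 1, -1
Step 2: Sum of products = 4
Step 3: E = -1.15 * 4 = -4.6

-4.6


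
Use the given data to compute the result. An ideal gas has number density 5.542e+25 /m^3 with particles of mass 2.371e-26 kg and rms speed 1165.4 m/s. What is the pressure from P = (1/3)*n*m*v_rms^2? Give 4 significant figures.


Step 1: v_rms^2 = 1165.4^2 = 1.358e+06
Step 2: n*m = 5.542e+25*2.371e-26 = 1.314
Step 3: P = (1/3)*1.314*1.358e+06 = 5.949e+05 Pa

5.949e+05


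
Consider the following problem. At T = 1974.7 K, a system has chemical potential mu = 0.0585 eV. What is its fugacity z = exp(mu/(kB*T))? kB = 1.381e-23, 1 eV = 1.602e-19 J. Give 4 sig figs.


Step 1: Convert mu to Joules: 0.0585*1.602e-19 = 9.372e-21 J
Step 2: kB*T = 1.381e-23*1974.7 = 2.727e-20 J
Step 3: mu/(kB*T) = 0.3437
Step 4: z = exp(0.3437) = 1.41

1.41


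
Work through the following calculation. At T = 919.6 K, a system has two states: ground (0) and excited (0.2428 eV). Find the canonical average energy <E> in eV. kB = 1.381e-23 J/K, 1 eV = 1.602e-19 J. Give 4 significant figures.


Step 1: beta*E = 0.2428*1.602e-19/(1.381e-23*919.6) = 3.063
Step 2: exp(-beta*E) = 0.04676
Step 3: <E> = 0.2428*0.04676/(1+0.04676) = 0.01085 eV

0.01085


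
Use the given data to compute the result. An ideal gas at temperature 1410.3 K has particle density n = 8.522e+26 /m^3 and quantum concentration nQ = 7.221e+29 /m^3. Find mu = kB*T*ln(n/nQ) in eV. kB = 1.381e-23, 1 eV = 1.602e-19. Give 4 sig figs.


Step 1: n/nQ = 8.522e+26/7.221e+29 = 0.00118
Step 2: ln(n/nQ) = -6.742
Step 3: mu = kB*T*ln(n/nQ) = 1.948e-20*-6.742 = -1.313e-19 J
Step 4: Convert to eV: -1.313e-19/1.602e-19 = -0.8197 eV

-0.8197


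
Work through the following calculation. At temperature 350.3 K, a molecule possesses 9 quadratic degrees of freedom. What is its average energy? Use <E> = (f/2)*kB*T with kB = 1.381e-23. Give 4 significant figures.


Step 1: f/2 = 9/2 = 4.5
Step 2: kB*T = 1.381e-23 * 350.3 = 4.838e-21
Step 3: <E> = 4.5 * 4.838e-21 = 2.177e-20 J

2.177e-20


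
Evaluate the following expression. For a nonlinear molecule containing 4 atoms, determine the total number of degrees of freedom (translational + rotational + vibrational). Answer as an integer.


Step 1: Translational DOF = 3
Step 2: Rotational DOF (nonlinear) = 3
Step 3: Vibrational DOF = 3*4 - 6 = 6
Step 4: Total = 3 + 3 + 6 = 12

12


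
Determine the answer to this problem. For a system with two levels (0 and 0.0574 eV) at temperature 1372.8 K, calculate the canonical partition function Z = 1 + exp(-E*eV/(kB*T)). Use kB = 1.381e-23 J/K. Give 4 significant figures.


Step 1: Compute beta*E = E*eV/(kB*T) = 0.0574*1.602e-19/(1.381e-23*1372.8) = 0.485
Step 2: exp(-beta*E) = exp(-0.485) = 0.6157
Step 3: Z = 1 + 0.6157 = 1.616

1.616


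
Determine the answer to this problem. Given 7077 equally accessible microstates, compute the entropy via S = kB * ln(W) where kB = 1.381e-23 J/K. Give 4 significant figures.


Step 1: ln(W) = ln(7077) = 8.865
Step 2: S = kB * ln(W) = 1.381e-23 * 8.865
Step 3: S = 1.224e-22 J/K

1.224e-22


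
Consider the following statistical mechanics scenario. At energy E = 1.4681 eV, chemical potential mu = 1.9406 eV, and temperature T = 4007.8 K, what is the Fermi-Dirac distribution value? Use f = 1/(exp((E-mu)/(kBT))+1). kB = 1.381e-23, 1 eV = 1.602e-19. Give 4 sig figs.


Step 1: (E - mu) = 1.4681 - 1.9406 = -0.4725 eV
Step 2: Convert: (E-mu)*eV = -7.569e-20 J
Step 3: x = (E-mu)*eV/(kB*T) = -1.368
Step 4: f = 1/(exp(-1.368)+1) = 0.797

0.797


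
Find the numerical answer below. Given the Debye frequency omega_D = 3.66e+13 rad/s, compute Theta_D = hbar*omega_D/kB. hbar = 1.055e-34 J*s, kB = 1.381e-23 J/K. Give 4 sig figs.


Step 1: hbar*omega_D = 1.055e-34 * 3.66e+13 = 3.861e-21 J
Step 2: Theta_D = 3.861e-21 / 1.381e-23
Step 3: Theta_D = 279.6 K

279.6


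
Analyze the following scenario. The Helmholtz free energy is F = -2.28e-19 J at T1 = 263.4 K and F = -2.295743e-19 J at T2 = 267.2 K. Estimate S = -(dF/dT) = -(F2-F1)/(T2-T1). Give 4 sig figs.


Step 1: dF = F2 - F1 = -2.295743e-19 - (-2.28e-19) = -1.5743e-21 J
Step 2: dT = T2 - T1 = 267.2 - 263.4 = 3.8 K
Step 3: S = -dF/dT = -(-1.5743e-21)/3.8 = 4.143e-22 J/K

4.143e-22
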